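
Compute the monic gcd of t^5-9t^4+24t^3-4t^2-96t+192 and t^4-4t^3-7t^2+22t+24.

Repeated division with remainder:
  t^5-9t^4+24t^3-4t^2-96t+192 = (t-5)(t^4-4t^3-7t^2+22t+24) + (11t^3-61t^2-10t+312)
  t^4-4t^3-7t^2+22t+24 = ((1/11)t+17/121)(11t^3-61t^2-10t+312) + ((300/121)t^2-(600/121)t-2400/121)
  11t^3-61t^2-10t+312 = ((1331/300)t-1573/100)((300/121)t^2-(600/121)t-2400/121) + (0)
Last nonzero remainder: (300/121)t^2-(600/121)t-2400/121. Dividing through by 300/121 gives the monic gcd t^2-2t-8.

t^2-2t-8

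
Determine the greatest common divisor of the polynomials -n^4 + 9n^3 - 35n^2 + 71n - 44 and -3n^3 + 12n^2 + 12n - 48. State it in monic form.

n - 4

Euclidean algorithm in ℚ[n]:
  -n^4 + 9n^3 - 35n^2 + 71n - 44 = ((1/3)n - 5/3)(-3n^3 + 12n^2 + 12n - 48) + (-19n^2 + 107n - 124)
  -3n^3 + 12n^2 + 12n - 48 = ((3/19)n + 93/361)(-19n^2 + 107n - 124) + ((1449/361)n - 5796/361)
  -19n^2 + 107n - 124 = (-(6859/1449)n + 11191/1449)((1449/361)n - 5796/361) + (0)
Last nonzero remainder: (1449/361)n - 5796/361. Dividing through by 1449/361 gives the monic gcd n - 4.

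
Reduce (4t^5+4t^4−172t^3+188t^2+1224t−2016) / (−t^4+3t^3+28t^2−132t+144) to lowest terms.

Apply the Euclidean algorithm:
  4t^5+4t^4−172t^3+188t^2+1224t−2016 = (−4t−16)(−t^4+3t^3+28t^2−132t+144) + (−12t^3+108t^2−312t+288)
  −t^4+3t^3+28t^2−132t+144 = ((1/12)t+1/2)(−12t^3+108t^2−312t+288) + (0)
Last nonzero remainder: −12t^3+108t^2−312t+288. Dividing through by −12 gives the monic gcd t^3−9t^2+26t−24.
Cancel t^3−9t^2+26t−24 from numerator and denominator to get the reduced form.

(−4t^2−40t−84)/(t+6)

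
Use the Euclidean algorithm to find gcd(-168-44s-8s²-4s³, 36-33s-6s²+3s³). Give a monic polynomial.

3+s

Euclidean algorithm in ℚ[s]:
  -4s³-8s²-44s-168 = (-4/3)(3s³-6s²-33s+36) + (-16s²-88s-120)
  3s³-6s²-33s+36 = (-(3/16)s+45/32)(-16s²-88s-120) + ((273/4)s+819/4)
  -16s²-88s-120 = (-(64/273)s-160/273)((273/4)s+819/4) + (0)
Last nonzero remainder: (273/4)s+819/4. Dividing through by 273/4 gives the monic gcd s+3.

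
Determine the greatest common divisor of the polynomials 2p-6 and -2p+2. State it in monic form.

Euclidean algorithm in ℚ[p]:
  2p-6 = (-1)(-2p+2) + (-4)
  -2p+2 = ((1/2)p-1/2)(-4) + (0)
The last nonzero remainder is the constant -4, so the polynomials are coprime and gcd = 1.

1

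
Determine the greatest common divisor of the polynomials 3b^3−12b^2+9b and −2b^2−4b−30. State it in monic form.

Euclidean algorithm in ℚ[b]:
  3b^3−12b^2+9b = (−(3/2)b+9)(−2b^2−4b−30) + (270)
  −2b^2−4b−30 = (−(1/135)b^2−(2/135)b−1/9)(270) + (0)
The last nonzero remainder is the constant 270, so the polynomials are coprime and gcd = 1.

1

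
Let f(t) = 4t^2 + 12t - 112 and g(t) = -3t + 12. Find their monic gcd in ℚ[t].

t - 4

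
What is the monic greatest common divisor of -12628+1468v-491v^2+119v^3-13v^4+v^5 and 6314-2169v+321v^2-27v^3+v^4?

-574+145v-16v^2+v^3

Apply the Euclidean algorithm:
  v^5-13v^4+119v^3-491v^2+1468v-12628 = (v+14)(v^4-27v^3+321v^2-2169v+6314) + (176v^3-2816v^2+25520v-101024)
  v^4-27v^3+321v^2-2169v+6314 = ((1/176)v-1/16)(176v^3-2816v^2+25520v-101024) + (0)
Last nonzero remainder: 176v^3-2816v^2+25520v-101024. Dividing through by 176 gives the monic gcd v^3-16v^2+145v-574.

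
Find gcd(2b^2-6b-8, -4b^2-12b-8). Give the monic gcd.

Repeated division with remainder:
  2b^2-6b-8 = (-1/2)(-4b^2-12b-8) + (-12b-12)
  -4b^2-12b-8 = ((1/3)b+2/3)(-12b-12) + (0)
Last nonzero remainder: -12b-12. Dividing through by -12 gives the monic gcd b+1.

b+1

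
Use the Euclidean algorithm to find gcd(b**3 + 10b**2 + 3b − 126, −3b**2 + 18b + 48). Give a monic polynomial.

Euclidean algorithm in ℚ[b]:
  b**3 + 10b**2 + 3b − 126 = (−(1/3)b − 16/3)(−3b**2 + 18b + 48) + (115b + 130)
  −3b**2 + 18b + 48 = (−(3/115)b + 492/2645)(115b + 130) + (12600/529)
  115b + 130 = ((12167/2520)b + 6877/1260)(12600/529) + (0)
The last nonzero remainder is the constant 12600/529, so the polynomials are coprime and gcd = 1.

1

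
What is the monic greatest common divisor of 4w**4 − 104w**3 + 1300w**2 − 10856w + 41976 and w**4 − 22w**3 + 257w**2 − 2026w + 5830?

w**3 − 17w**2 + 172w − 1166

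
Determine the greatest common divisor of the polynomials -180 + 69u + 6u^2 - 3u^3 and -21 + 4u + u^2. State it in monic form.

-3 + u

Euclidean algorithm in ℚ[u]:
  -3u^3 + 6u^2 + 69u - 180 = (-3u + 18)(u^2 + 4u - 21) + (-66u + 198)
  u^2 + 4u - 21 = (-(1/66)u - 7/66)(-66u + 198) + (0)
Last nonzero remainder: -66u + 198. Dividing through by -66 gives the monic gcd u - 3.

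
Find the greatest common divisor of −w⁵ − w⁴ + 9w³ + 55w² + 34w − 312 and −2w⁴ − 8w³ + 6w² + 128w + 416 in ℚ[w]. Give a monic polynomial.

w³ − 3w − 52

Euclidean algorithm in ℚ[w]:
  −w⁵ − w⁴ + 9w³ + 55w² + 34w − 312 = ((1/2)w − 3/2)(−2w⁴ − 8w³ + 6w² + 128w + 416) + (−6w³ + 18w + 312)
  −2w⁴ − 8w³ + 6w² + 128w + 416 = ((1/3)w + 4/3)(−6w³ + 18w + 312) + (0)
Last nonzero remainder: −6w³ + 18w + 312. Dividing through by −6 gives the monic gcd w³ − 3w − 52.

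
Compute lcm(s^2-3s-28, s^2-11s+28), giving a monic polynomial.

s^3-7s^2-16s+112

Apply the Euclidean algorithm:
  s^2-3s-28 = (s^2-11s+28) + (8s-56)
  s^2-11s+28 = ((1/8)s-1/2)(8s-56) + (0)
Last nonzero remainder: 8s-56. Dividing through by 8 gives the monic gcd s-7.
Then lcm(f, g) = f·g / gcd(f, g); expanding and making the result monic gives the answer.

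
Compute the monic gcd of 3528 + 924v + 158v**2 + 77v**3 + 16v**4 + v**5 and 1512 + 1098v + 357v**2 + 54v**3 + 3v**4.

42 + 13v + v**2

Euclidean algorithm in ℚ[v]:
  v**5 + 16v**4 + 77v**3 + 158v**2 + 924v + 3528 = ((1/3)v − 2/3)(3v**4 + 54v**3 + 357v**2 + 1098v + 1512) + (−6v**3 + 30v**2 + 1152v + 4536)
  3v**4 + 54v**3 + 357v**2 + 1098v + 1512 = (−(1/2)v − 23/2)(−6v**3 + 30v**2 + 1152v + 4536) + (1278v**2 + 16614v + 53676)
  −6v**3 + 30v**2 + 1152v + 4536 = (−(1/213)v + 6/71)(1278v**2 + 16614v + 53676) + (0)
Last nonzero remainder: 1278v**2 + 16614v + 53676. Dividing through by 1278 gives the monic gcd v**2 + 13v + 42.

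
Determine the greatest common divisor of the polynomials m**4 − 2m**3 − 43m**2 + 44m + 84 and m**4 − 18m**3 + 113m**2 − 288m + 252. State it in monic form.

By polynomial division,
  m**4 − 2m**3 − 43m**2 + 44m + 84 = (m**4 − 18m**3 + 113m**2 − 288m + 252) + (16m**3 − 156m**2 + 332m − 168)
  m**4 − 18m**3 + 113m**2 − 288m + 252 = ((1/16)m − 33/64)(16m**3 − 156m**2 + 332m − 168) + ((189/16)m**2 − (1701/16)m + 1323/8)
  16m**3 − 156m**2 + 332m − 168 = ((256/189)m − 64/63)((189/16)m**2 − (1701/16)m + 1323/8) + (0)
Last nonzero remainder: (189/16)m**2 − (1701/16)m + 1323/8. Dividing through by 189/16 gives the monic gcd m**2 − 9m + 14.

m**2 − 9m + 14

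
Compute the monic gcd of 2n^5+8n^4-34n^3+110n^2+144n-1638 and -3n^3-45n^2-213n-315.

n^2+10n+21

Euclidean algorithm in ℚ[n]:
  2n^5+8n^4-34n^3+110n^2+144n-1638 = (-(2/3)n^2+(22/3)n-154/3)(-3n^3-45n^2-213n-315) + (-848n^2-8480n-17808)
  -3n^3-45n^2-213n-315 = ((3/848)n+15/848)(-848n^2-8480n-17808) + (0)
Last nonzero remainder: -848n^2-8480n-17808. Dividing through by -848 gives the monic gcd n^2+10n+21.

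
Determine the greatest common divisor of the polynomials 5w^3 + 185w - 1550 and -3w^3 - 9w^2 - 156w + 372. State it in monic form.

Euclidean algorithm in ℚ[w]:
  5w^3 + 185w - 1550 = (-5/3)(-3w^3 - 9w^2 - 156w + 372) + (-15w^2 - 75w - 930)
  -3w^3 - 9w^2 - 156w + 372 = ((1/5)w - 2/5)(-15w^2 - 75w - 930) + (0)
Last nonzero remainder: -15w^2 - 75w - 930. Dividing through by -15 gives the monic gcd w^2 + 5w + 62.

w^2 + 5w + 62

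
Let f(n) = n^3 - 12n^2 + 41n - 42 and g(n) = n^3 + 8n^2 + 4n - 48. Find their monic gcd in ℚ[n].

n - 2

Euclidean algorithm in ℚ[n]:
  n^3 - 12n^2 + 41n - 42 = (n^3 + 8n^2 + 4n - 48) + (-20n^2 + 37n + 6)
  n^3 + 8n^2 + 4n - 48 = (-(1/20)n - 197/400)(-20n^2 + 37n + 6) + ((9009/400)n - 9009/200)
  -20n^2 + 37n + 6 = (-(8000/9009)n - 400/3003)((9009/400)n - 9009/200) + (0)
Last nonzero remainder: (9009/400)n - 9009/200. Dividing through by 9009/400 gives the monic gcd n - 2.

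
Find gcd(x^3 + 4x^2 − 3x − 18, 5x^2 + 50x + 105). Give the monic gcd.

x + 3

By polynomial division,
  x^3 + 4x^2 − 3x − 18 = ((1/5)x − 6/5)(5x^2 + 50x + 105) + (36x + 108)
  5x^2 + 50x + 105 = ((5/36)x + 35/36)(36x + 108) + (0)
Last nonzero remainder: 36x + 108. Dividing through by 36 gives the monic gcd x + 3.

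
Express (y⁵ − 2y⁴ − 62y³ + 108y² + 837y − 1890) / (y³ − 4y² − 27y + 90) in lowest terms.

(y³ − 4y² − 39y + 126)/(y − 6)

Apply the Euclidean algorithm:
  y⁵ − 2y⁴ − 62y³ + 108y² + 837y − 1890 = (y² + 2y − 27)(y³ − 4y² − 27y + 90) + (−36y² − 72y + 540)
  y³ − 4y² − 27y + 90 = (−(1/36)y + 1/6)(−36y² − 72y + 540) + (0)
Last nonzero remainder: −36y² − 72y + 540. Dividing through by −36 gives the monic gcd y² + 2y − 15.
Cancel y² + 2y − 15 from numerator and denominator to get the reduced form.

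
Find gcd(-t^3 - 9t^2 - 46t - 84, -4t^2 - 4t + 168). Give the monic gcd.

Repeated division with remainder:
  -t^3 - 9t^2 - 46t - 84 = ((1/4)t + 2)(-4t^2 - 4t + 168) + (-80t - 420)
  -4t^2 - 4t + 168 = ((1/20)t - 17/80)(-80t - 420) + (315/4)
  -80t - 420 = (-(64/63)t - 16/3)(315/4) + (0)
The last nonzero remainder is the constant 315/4, so the polynomials are coprime and gcd = 1.

1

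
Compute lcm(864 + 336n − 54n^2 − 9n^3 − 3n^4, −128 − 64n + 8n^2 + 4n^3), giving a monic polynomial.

−1152 − 736n − 40n^2 + 30n^3 + 7n^4 + n^5

Euclidean algorithm in ℚ[n]:
  −3n^4 − 9n^3 − 54n^2 + 336n + 864 = (−(3/4)n − 3/4)(4n^3 + 8n^2 − 64n − 128) + (−96n^2 + 192n + 768)
  4n^3 + 8n^2 − 64n − 128 = (−(1/24)n − 1/6)(−96n^2 + 192n + 768) + (0)
Last nonzero remainder: −96n^2 + 192n + 768. Dividing through by −96 gives the monic gcd n^2 − 2n − 8.
Then lcm(f, g) = f·g / gcd(f, g); expanding and making the result monic gives the answer.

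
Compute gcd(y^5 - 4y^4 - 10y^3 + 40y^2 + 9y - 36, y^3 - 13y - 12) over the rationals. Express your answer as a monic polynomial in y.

y^3 - 13y - 12

By polynomial division,
  y^5 - 4y^4 - 10y^3 + 40y^2 + 9y - 36 = (y^2 - 4y + 3)(y^3 - 13y - 12) + (0)
The last nonzero remainder y^3 - 13y - 12 is already monic.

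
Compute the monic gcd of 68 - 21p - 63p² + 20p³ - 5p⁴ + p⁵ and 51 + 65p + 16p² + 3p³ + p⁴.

17 + 16p + p³

By polynomial division,
  p⁵ - 5p⁴ + 20p³ - 63p² - 21p + 68 = (p - 8)(p⁴ + 3p³ + 16p² + 65p + 51) + (28p³ + 448p + 476)
  p⁴ + 3p³ + 16p² + 65p + 51 = ((1/28)p + 3/28)(28p³ + 448p + 476) + (0)
Last nonzero remainder: 28p³ + 448p + 476. Dividing through by 28 gives the monic gcd p³ + 16p + 17.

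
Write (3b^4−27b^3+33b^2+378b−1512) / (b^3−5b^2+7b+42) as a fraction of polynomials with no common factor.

(3b^2−6b−72)/(b+2)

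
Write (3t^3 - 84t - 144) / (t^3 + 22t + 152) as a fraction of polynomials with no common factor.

(3t^2 - 12t - 36)/(t^2 - 4t + 38)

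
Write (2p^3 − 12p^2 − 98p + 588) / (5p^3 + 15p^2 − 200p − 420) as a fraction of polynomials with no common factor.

(2p − 14)/(5p + 10)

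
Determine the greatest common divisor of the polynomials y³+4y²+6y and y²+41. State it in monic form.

1

By polynomial division,
  y³+4y²+6y = (y+4)(y²+41) + (-35y-164)
  y²+41 = (-(1/35)y+164/1225)(-35y-164) + (77121/1225)
  -35y-164 = (-(42875/77121)y-4900/1881)(77121/1225) + (0)
The last nonzero remainder is the constant 77121/1225, so the polynomials are coprime and gcd = 1.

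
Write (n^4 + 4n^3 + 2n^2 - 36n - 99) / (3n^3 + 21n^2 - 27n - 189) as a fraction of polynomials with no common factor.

(n^2 + 4n + 11)/(3n + 21)

By polynomial division,
  n^4 + 4n^3 + 2n^2 - 36n - 99 = ((1/3)n - 1)(3n^3 + 21n^2 - 27n - 189) + (32n^2 - 288)
  3n^3 + 21n^2 - 27n - 189 = ((3/32)n + 21/32)(32n^2 - 288) + (0)
Last nonzero remainder: 32n^2 - 288. Dividing through by 32 gives the monic gcd n^2 - 9.
Cancel n^2 - 9 from numerator and denominator to get the reduced form.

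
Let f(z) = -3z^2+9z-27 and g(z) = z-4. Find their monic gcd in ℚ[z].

By polynomial division,
  -3z^2+9z-27 = (-3z-3)(z-4) + (-39)
  z-4 = (-(1/39)z+4/39)(-39) + (0)
The last nonzero remainder is the constant -39, so the polynomials are coprime and gcd = 1.

1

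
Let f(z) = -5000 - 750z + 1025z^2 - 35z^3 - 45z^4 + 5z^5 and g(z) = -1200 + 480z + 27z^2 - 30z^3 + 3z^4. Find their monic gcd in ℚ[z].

100 - 15z - 6z^2 + z^3

Apply the Euclidean algorithm:
  5z^5 - 45z^4 - 35z^3 + 1025z^2 - 750z - 5000 = ((5/3)z + 5/3)(3z^4 - 30z^3 + 27z^2 + 480z - 1200) + (-30z^3 + 180z^2 + 450z - 3000)
  3z^4 - 30z^3 + 27z^2 + 480z - 1200 = (-(1/10)z + 2/5)(-30z^3 + 180z^2 + 450z - 3000) + (0)
Last nonzero remainder: -30z^3 + 180z^2 + 450z - 3000. Dividing through by -30 gives the monic gcd z^3 - 6z^2 - 15z + 100.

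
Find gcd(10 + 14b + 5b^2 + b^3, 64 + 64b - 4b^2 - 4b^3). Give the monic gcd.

Repeated division with remainder:
  b^3 + 5b^2 + 14b + 10 = (-1/4)(-4b^3 - 4b^2 + 64b + 64) + (4b^2 + 30b + 26)
  -4b^3 - 4b^2 + 64b + 64 = (-b + 13/2)(4b^2 + 30b + 26) + (-105b - 105)
  4b^2 + 30b + 26 = (-(4/105)b - 26/105)(-105b - 105) + (0)
Last nonzero remainder: -105b - 105. Dividing through by -105 gives the monic gcd b + 1.

1 + b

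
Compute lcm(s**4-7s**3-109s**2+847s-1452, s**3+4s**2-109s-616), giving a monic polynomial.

s**6+8s**5-158s**4-1180s**3+5149s**2+25652s-81312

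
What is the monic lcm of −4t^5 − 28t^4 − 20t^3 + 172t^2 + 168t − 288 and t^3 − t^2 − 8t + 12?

Euclidean algorithm in ℚ[t]:
  −4t^5 − 28t^4 − 20t^3 + 172t^2 + 168t − 288 = (−4t^2 − 32t − 84)(t^3 − t^2 − 8t + 12) + (−120t^2 − 120t + 720)
  t^3 − t^2 − 8t + 12 = (−(1/120)t + 1/60)(−120t^2 − 120t + 720) + (0)
Last nonzero remainder: −120t^2 − 120t + 720. Dividing through by −120 gives the monic gcd t^2 + t − 6.
Then lcm(f, g) = f·g / gcd(f, g); expanding and making the result monic gives the answer.

t^6 + 5t^5 − 9t^4 − 53t^3 + 44t^2 + 156t − 144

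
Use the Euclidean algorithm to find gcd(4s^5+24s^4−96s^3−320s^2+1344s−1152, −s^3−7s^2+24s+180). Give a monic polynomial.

s^2+12s+36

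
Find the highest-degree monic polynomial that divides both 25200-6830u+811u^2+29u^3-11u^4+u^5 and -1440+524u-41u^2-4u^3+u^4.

Euclidean algorithm in ℚ[u]:
  u^5-11u^4+29u^3+811u^2-6830u+25200 = (u-7)(u^4-4u^3-41u^2+524u-1440) + (42u^3-1722u+15120)
  u^4-4u^3-41u^2+524u-1440 = ((1/42)u-2/21)(42u^3-1722u+15120) + (0)
Last nonzero remainder: 42u^3-1722u+15120. Dividing through by 42 gives the monic gcd u^3-41u+360.

360-41u+u^3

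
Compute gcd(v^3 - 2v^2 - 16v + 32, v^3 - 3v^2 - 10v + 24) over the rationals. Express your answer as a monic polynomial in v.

v^2 - 6v + 8

Apply the Euclidean algorithm:
  v^3 - 2v^2 - 16v + 32 = (v^3 - 3v^2 - 10v + 24) + (v^2 - 6v + 8)
  v^3 - 3v^2 - 10v + 24 = (v + 3)(v^2 - 6v + 8) + (0)
The last nonzero remainder v^2 - 6v + 8 is already monic.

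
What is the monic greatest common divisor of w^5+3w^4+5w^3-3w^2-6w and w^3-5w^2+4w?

Repeated division with remainder:
  w^5+3w^4+5w^3-3w^2-6w = (w^2+8w+41)(w^3-5w^2+4w) + (170w^2-170w)
  w^3-5w^2+4w = ((1/170)w-2/85)(170w^2-170w) + (0)
Last nonzero remainder: 170w^2-170w. Dividing through by 170 gives the monic gcd w^2-w.

w^2-w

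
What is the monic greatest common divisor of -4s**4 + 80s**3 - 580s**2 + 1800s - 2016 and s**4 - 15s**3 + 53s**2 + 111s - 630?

Repeated division with remainder:
  -4s**4 + 80s**3 - 580s**2 + 1800s - 2016 = (-4)(s**4 - 15s**3 + 53s**2 + 111s - 630) + (20s**3 - 368s**2 + 2244s - 4536)
  s**4 - 15s**3 + 53s**2 + 111s - 630 = ((1/20)s + 17/100)(20s**3 - 368s**2 + 2244s - 4536) + ((84/25)s**2 - (1092/25)s + 3528/25)
  20s**3 - 368s**2 + 2244s - 4536 = ((125/21)s - 225/7)((84/25)s**2 - (1092/25)s + 3528/25) + (0)
Last nonzero remainder: (84/25)s**2 - (1092/25)s + 3528/25. Dividing through by 84/25 gives the monic gcd s**2 - 13s + 42.

s**2 - 13s + 42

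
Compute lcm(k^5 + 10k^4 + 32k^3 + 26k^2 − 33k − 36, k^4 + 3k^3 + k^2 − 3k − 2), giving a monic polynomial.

Apply the Euclidean algorithm:
  k^5 + 10k^4 + 32k^3 + 26k^2 − 33k − 36 = (k + 7)(k^4 + 3k^3 + k^2 − 3k − 2) + (10k^3 + 22k^2 − 10k − 22)
  k^4 + 3k^3 + k^2 − 3k − 2 = ((1/10)k + 2/25)(10k^3 + 22k^2 − 10k − 22) + ((6/25)k^2 − 6/25)
  10k^3 + 22k^2 − 10k − 22 = ((125/3)k + 275/3)((6/25)k^2 − 6/25) + (0)
Last nonzero remainder: (6/25)k^2 − 6/25. Dividing through by 6/25 gives the monic gcd k^2 − 1.
Then lcm(f, g) = f·g / gcd(f, g); expanding and making the result monic gives the answer.

k^7 + 13k^6 + 64k^5 + 142k^4 + 109k^3 − 83k^2 − 174k − 72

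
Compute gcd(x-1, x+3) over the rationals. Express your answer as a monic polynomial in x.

Repeated division with remainder:
  x-1 = (x+3) + (-4)
  x+3 = (-(1/4)x-3/4)(-4) + (0)
The last nonzero remainder is the constant -4, so the polynomials are coprime and gcd = 1.

1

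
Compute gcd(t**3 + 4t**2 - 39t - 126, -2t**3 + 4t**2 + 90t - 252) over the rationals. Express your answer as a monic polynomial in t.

t**2 + t - 42

Repeated division with remainder:
  t**3 + 4t**2 - 39t - 126 = (-1/2)(-2t**3 + 4t**2 + 90t - 252) + (6t**2 + 6t - 252)
  -2t**3 + 4t**2 + 90t - 252 = (-(1/3)t + 1)(6t**2 + 6t - 252) + (0)
Last nonzero remainder: 6t**2 + 6t - 252. Dividing through by 6 gives the monic gcd t**2 + t - 42.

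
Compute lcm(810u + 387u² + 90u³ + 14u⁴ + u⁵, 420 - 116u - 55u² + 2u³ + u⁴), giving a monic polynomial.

11340u - 1872u² - 1413u³ - 227u⁴ - 22u⁵ + 5u⁶ + u⁷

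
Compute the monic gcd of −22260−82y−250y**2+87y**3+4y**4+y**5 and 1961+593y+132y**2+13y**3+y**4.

Euclidean algorithm in ℚ[y]:
  y**5+4y**4+87y**3−250y**2−82y−22260 = (y−9)(y**4+13y**3+132y**2+593y+1961) + (72y**3+345y**2+3294y−4611)
  y**4+13y**3+132y**2+593y+1961 = ((1/72)y+197/1728)(72y**3+345y**2+3294y−4611) + ((27025/576)y**2+(27025/96)y+1432325/576)
  72y**3+345y**2+3294y−4611 = ((41472/27025)y−50112/27025)((27025/576)y**2+(27025/96)y+1432325/576) + (0)
Last nonzero remainder: (27025/576)y**2+(27025/96)y+1432325/576. Dividing through by 27025/576 gives the monic gcd y**2+6y+53.

53+6y+y**2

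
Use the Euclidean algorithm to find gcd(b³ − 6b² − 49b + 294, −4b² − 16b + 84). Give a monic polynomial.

b + 7

By polynomial division,
  b³ − 6b² − 49b + 294 = (−(1/4)b + 5/2)(−4b² − 16b + 84) + (12b + 84)
  −4b² − 16b + 84 = (−(1/3)b + 1)(12b + 84) + (0)
Last nonzero remainder: 12b + 84. Dividing through by 12 gives the monic gcd b + 7.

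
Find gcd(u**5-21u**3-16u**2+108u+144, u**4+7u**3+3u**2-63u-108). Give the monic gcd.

Apply the Euclidean algorithm:
  u**5-21u**3-16u**2+108u+144 = (u-7)(u**4+7u**3+3u**2-63u-108) + (25u**3+68u**2-225u-612)
  u**4+7u**3+3u**2-63u-108 = ((1/25)u+107/625)(25u**3+68u**2-225u-612) + ((224/625)u**2-2016/625)
  25u**3+68u**2-225u-612 = ((15625/224)u+10625/56)((224/625)u**2-2016/625) + (0)
Last nonzero remainder: (224/625)u**2-2016/625. Dividing through by 224/625 gives the monic gcd u**2-9.

u**2-9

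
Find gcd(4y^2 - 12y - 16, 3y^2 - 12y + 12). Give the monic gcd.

By polynomial division,
  4y^2 - 12y - 16 = (4/3)(3y^2 - 12y + 12) + (4y - 32)
  3y^2 - 12y + 12 = ((3/4)y + 3)(4y - 32) + (108)
  4y - 32 = ((1/27)y - 8/27)(108) + (0)
The last nonzero remainder is the constant 108, so the polynomials are coprime and gcd = 1.

1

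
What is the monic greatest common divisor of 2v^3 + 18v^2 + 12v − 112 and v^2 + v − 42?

v + 7

Apply the Euclidean algorithm:
  2v^3 + 18v^2 + 12v − 112 = (2v + 16)(v^2 + v − 42) + (80v + 560)
  v^2 + v − 42 = ((1/80)v − 3/40)(80v + 560) + (0)
Last nonzero remainder: 80v + 560. Dividing through by 80 gives the monic gcd v + 7.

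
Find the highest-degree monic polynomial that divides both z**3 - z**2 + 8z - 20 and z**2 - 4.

Repeated division with remainder:
  z**3 - z**2 + 8z - 20 = (z - 1)(z**2 - 4) + (12z - 24)
  z**2 - 4 = ((1/12)z + 1/6)(12z - 24) + (0)
Last nonzero remainder: 12z - 24. Dividing through by 12 gives the monic gcd z - 2.

z - 2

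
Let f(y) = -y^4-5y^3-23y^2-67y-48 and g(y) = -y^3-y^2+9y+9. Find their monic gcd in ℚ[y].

y^2+4y+3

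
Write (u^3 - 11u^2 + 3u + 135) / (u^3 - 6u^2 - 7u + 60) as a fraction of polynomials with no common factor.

(u - 9)/(u - 4)

Repeated division with remainder:
  u^3 - 11u^2 + 3u + 135 = (u^3 - 6u^2 - 7u + 60) + (-5u^2 + 10u + 75)
  u^3 - 6u^2 - 7u + 60 = (-(1/5)u + 4/5)(-5u^2 + 10u + 75) + (0)
Last nonzero remainder: -5u^2 + 10u + 75. Dividing through by -5 gives the monic gcd u^2 - 2u - 15.
Cancel u^2 - 2u - 15 from numerator and denominator to get the reduced form.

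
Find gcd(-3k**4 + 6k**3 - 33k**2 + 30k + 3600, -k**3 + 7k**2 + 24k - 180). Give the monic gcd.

Repeated division with remainder:
  -3k**4 + 6k**3 - 33k**2 + 30k + 3600 = (3k + 15)(-k**3 + 7k**2 + 24k - 180) + (-210k**2 + 210k + 6300)
  -k**3 + 7k**2 + 24k - 180 = ((1/210)k - 1/35)(-210k**2 + 210k + 6300) + (0)
Last nonzero remainder: -210k**2 + 210k + 6300. Dividing through by -210 gives the monic gcd k**2 - k - 30.

k**2 - k - 30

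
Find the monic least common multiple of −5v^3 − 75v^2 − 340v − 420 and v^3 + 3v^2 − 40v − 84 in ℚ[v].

Apply the Euclidean algorithm:
  −5v^3 − 75v^2 − 340v − 420 = (−5)(v^3 + 3v^2 − 40v − 84) + (−60v^2 − 540v − 840)
  v^3 + 3v^2 − 40v − 84 = (−(1/60)v + 1/10)(−60v^2 − 540v − 840) + (0)
Last nonzero remainder: −60v^2 − 540v − 840. Dividing through by −60 gives the monic gcd v^2 + 9v + 14.
Then lcm(f, g) = f·g / gcd(f, g); expanding and making the result monic gives the answer.

v^4 + 9v^3 − 22v^2 − 324v − 504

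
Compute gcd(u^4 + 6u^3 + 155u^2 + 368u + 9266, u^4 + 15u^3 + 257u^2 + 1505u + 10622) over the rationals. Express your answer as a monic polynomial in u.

Repeated division with remainder:
  u^4 + 6u^3 + 155u^2 + 368u + 9266 = (u^4 + 15u^3 + 257u^2 + 1505u + 10622) + (-9u^3 - 102u^2 - 1137u - 1356)
  u^4 + 15u^3 + 257u^2 + 1505u + 10622 = (-(1/9)u - 11/27)(-9u^3 - 102u^2 - 1137u - 1356) + ((802/9)u^2 + (8020/9)u + 90626/9)
  -9u^3 - 102u^2 - 1137u - 1356 = (-(81/802)u - 54/401)((802/9)u^2 + (8020/9)u + 90626/9) + (0)
Last nonzero remainder: (802/9)u^2 + (8020/9)u + 90626/9. Dividing through by 802/9 gives the monic gcd u^2 + 10u + 113.

u^2 + 10u + 113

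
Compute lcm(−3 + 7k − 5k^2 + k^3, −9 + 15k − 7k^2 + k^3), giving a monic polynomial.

Euclidean algorithm in ℚ[k]:
  k^3 − 5k^2 + 7k − 3 = (k^3 − 7k^2 + 15k − 9) + (2k^2 − 8k + 6)
  k^3 − 7k^2 + 15k − 9 = ((1/2)k − 3/2)(2k^2 − 8k + 6) + (0)
Last nonzero remainder: 2k^2 − 8k + 6. Dividing through by 2 gives the monic gcd k^2 − 4k + 3.
Then lcm(f, g) = f·g / gcd(f, g); expanding and making the result monic gives the answer.

9 − 24k + 22k^2 − 8k^3 + k^4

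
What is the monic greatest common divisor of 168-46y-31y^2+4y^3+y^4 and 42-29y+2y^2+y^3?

-14+5y+y^2

Repeated division with remainder:
  y^4+4y^3-31y^2-46y+168 = (y+2)(y^3+2y^2-29y+42) + (-6y^2-30y+84)
  y^3+2y^2-29y+42 = (-(1/6)y+1/2)(-6y^2-30y+84) + (0)
Last nonzero remainder: -6y^2-30y+84. Dividing through by -6 gives the monic gcd y^2+5y-14.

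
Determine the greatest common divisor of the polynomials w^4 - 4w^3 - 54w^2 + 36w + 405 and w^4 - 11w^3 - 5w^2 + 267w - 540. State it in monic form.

w^3 - 7w^2 - 33w + 135

Apply the Euclidean algorithm:
  w^4 - 4w^3 - 54w^2 + 36w + 405 = (w^4 - 11w^3 - 5w^2 + 267w - 540) + (7w^3 - 49w^2 - 231w + 945)
  w^4 - 11w^3 - 5w^2 + 267w - 540 = ((1/7)w - 4/7)(7w^3 - 49w^2 - 231w + 945) + (0)
Last nonzero remainder: 7w^3 - 49w^2 - 231w + 945. Dividing through by 7 gives the monic gcd w^3 - 7w^2 - 33w + 135.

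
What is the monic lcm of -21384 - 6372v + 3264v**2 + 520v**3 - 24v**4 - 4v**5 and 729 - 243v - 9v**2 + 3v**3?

-48114 - 8991v + 8937v**2 + 354v**3 - 184v**4 - 3v**5 + v**6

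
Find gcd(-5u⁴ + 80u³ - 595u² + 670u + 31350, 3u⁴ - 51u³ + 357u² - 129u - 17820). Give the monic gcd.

Repeated division with remainder:
  -5u⁴ + 80u³ - 595u² + 670u + 31350 = (-5/3)(3u⁴ - 51u³ + 357u² - 129u - 17820) + (-5u³ + 455u + 1650)
  3u⁴ - 51u³ + 357u² - 129u - 17820 = (-(3/5)u + 51/5)(-5u³ + 455u + 1650) + (630u² - 3780u - 34650)
  -5u³ + 455u + 1650 = (-(1/126)u - 1/21)(630u² - 3780u - 34650) + (0)
Last nonzero remainder: 630u² - 3780u - 34650. Dividing through by 630 gives the monic gcd u² - 6u - 55.

u² - 6u - 55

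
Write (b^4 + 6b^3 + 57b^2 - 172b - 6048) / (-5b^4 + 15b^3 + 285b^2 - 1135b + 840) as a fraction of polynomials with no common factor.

Repeated division with remainder:
  b^4 + 6b^3 + 57b^2 - 172b - 6048 = (-1/5)(-5b^4 + 15b^3 + 285b^2 - 1135b + 840) + (9b^3 + 114b^2 - 399b - 5880)
  -5b^4 + 15b^3 + 285b^2 - 1135b + 840 = (-(5/9)b + 235/27)(9b^3 + 114b^2 - 399b - 5880) + (-(8360/9)b^2 - (8360/9)b + 468160/9)
  9b^3 + 114b^2 - 399b - 5880 = (-(81/8360)b - 189/1672)(-(8360/9)b^2 - (8360/9)b + 468160/9) + (0)
Last nonzero remainder: -(8360/9)b^2 - (8360/9)b + 468160/9. Dividing through by -8360/9 gives the monic gcd b^2 + b - 56.
Cancel b^2 + b - 56 from numerator and denominator to get the reduced form.

(-b^2 - 5b - 108)/(5b^2 - 20b + 15)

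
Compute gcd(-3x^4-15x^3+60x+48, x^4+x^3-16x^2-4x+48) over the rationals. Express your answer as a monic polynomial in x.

x^3+4x^2-4x-16

Euclidean algorithm in ℚ[x]:
  -3x^4-15x^3+60x+48 = (-3)(x^4+x^3-16x^2-4x+48) + (-12x^3-48x^2+48x+192)
  x^4+x^3-16x^2-4x+48 = (-(1/12)x+1/4)(-12x^3-48x^2+48x+192) + (0)
Last nonzero remainder: -12x^3-48x^2+48x+192. Dividing through by -12 gives the monic gcd x^3+4x^2-4x-16.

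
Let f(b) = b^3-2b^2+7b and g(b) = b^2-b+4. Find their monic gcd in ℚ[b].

1

Apply the Euclidean algorithm:
  b^3-2b^2+7b = (b-1)(b^2-b+4) + (2b+4)
  b^2-b+4 = ((1/2)b-3/2)(2b+4) + (10)
  2b+4 = ((1/5)b+2/5)(10) + (0)
The last nonzero remainder is the constant 10, so the polynomials are coprime and gcd = 1.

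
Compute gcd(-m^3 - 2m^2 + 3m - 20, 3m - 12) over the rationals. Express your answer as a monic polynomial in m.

1

Apply the Euclidean algorithm:
  -m^3 - 2m^2 + 3m - 20 = (-(1/3)m^2 - 2m - 7)(3m - 12) + (-104)
  3m - 12 = (-(3/104)m + 3/26)(-104) + (0)
The last nonzero remainder is the constant -104, so the polynomials are coprime and gcd = 1.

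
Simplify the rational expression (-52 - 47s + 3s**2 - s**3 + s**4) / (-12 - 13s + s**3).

Euclidean algorithm in ℚ[s]:
  s**4 - s**3 + 3s**2 - 47s - 52 = (s - 1)(s**3 - 13s - 12) + (16s**2 - 48s - 64)
  s**3 - 13s - 12 = ((1/16)s + 3/16)(16s**2 - 48s - 64) + (0)
Last nonzero remainder: 16s**2 - 48s - 64. Dividing through by 16 gives the monic gcd s**2 - 3s - 4.
Cancel s**2 - 3s - 4 from numerator and denominator to get the reduced form.

(13 + 2s + s**2)/(3 + s)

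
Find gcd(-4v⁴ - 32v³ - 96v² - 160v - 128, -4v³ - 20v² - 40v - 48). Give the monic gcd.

Euclidean algorithm in ℚ[v]:
  -4v⁴ - 32v³ - 96v² - 160v - 128 = (v + 3)(-4v³ - 20v² - 40v - 48) + (4v² + 8v + 16)
  -4v³ - 20v² - 40v - 48 = (-v - 3)(4v² + 8v + 16) + (0)
Last nonzero remainder: 4v² + 8v + 16. Dividing through by 4 gives the monic gcd v² + 2v + 4.

v² + 2v + 4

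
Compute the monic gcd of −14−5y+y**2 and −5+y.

Repeated division with remainder:
  y**2−5y−14 = (y)(y−5) + (−14)
  y−5 = (−(1/14)y+5/14)(−14) + (0)
The last nonzero remainder is the constant −14, so the polynomials are coprime and gcd = 1.

1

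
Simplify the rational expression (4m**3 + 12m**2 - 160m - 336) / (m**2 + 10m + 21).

(4m**2 - 16m - 48)/(m + 3)

Euclidean algorithm in ℚ[m]:
  4m**3 + 12m**2 - 160m - 336 = (4m - 28)(m**2 + 10m + 21) + (36m + 252)
  m**2 + 10m + 21 = ((1/36)m + 1/12)(36m + 252) + (0)
Last nonzero remainder: 36m + 252. Dividing through by 36 gives the monic gcd m + 7.
Cancel m + 7 from numerator and denominator to get the reduced form.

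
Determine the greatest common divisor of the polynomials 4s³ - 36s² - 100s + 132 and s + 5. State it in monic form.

1

Apply the Euclidean algorithm:
  4s³ - 36s² - 100s + 132 = (4s² - 56s + 180)(s + 5) + (-768)
  s + 5 = (-(1/768)s - 5/768)(-768) + (0)
The last nonzero remainder is the constant -768, so the polynomials are coprime and gcd = 1.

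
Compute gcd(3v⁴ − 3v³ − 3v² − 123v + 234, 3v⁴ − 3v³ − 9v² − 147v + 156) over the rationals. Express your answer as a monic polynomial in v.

v² + 4v + 13

Euclidean algorithm in ℚ[v]:
  3v⁴ − 3v³ − 3v² − 123v + 234 = (3v⁴ − 3v³ − 9v² − 147v + 156) + (6v² + 24v + 78)
  3v⁴ − 3v³ − 9v² − 147v + 156 = ((1/2)v² − (5/2)v + 2)(6v² + 24v + 78) + (0)
Last nonzero remainder: 6v² + 24v + 78. Dividing through by 6 gives the monic gcd v² + 4v + 13.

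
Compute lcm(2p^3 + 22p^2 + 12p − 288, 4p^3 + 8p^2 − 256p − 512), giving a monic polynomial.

p^5 + 5p^4 − 76p^3 − 356p^2 + 768p + 2304

Euclidean algorithm in ℚ[p]:
  2p^3 + 22p^2 + 12p − 288 = (1/2)(4p^3 + 8p^2 − 256p − 512) + (18p^2 + 140p − 32)
  4p^3 + 8p^2 − 256p − 512 = ((2/9)p − 104/81)(18p^2 + 140p − 32) + (−(5600/81)p − 44800/81)
  18p^2 + 140p − 32 = (−(729/2800)p + 81/1400)(−(5600/81)p − 44800/81) + (0)
Last nonzero remainder: −(5600/81)p − 44800/81. Dividing through by −5600/81 gives the monic gcd p + 8.
Then lcm(f, g) = f·g / gcd(f, g); expanding and making the result monic gives the answer.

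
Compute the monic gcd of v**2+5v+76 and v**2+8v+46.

1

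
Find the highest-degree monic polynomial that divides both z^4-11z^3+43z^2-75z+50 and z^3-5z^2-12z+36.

z-2

Apply the Euclidean algorithm:
  z^4-11z^3+43z^2-75z+50 = (z-6)(z^3-5z^2-12z+36) + (25z^2-183z+266)
  z^3-5z^2-12z+36 = ((1/25)z+58/625)(25z^2-183z+266) + (-(3536/625)z+7072/625)
  25z^2-183z+266 = (-(15625/3536)z+83125/3536)(-(3536/625)z+7072/625) + (0)
Last nonzero remainder: -(3536/625)z+7072/625. Dividing through by -3536/625 gives the monic gcd z-2.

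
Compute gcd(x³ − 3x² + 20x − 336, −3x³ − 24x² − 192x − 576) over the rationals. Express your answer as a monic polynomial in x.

x² + 4x + 48

Repeated division with remainder:
  x³ − 3x² + 20x − 336 = (−1/3)(−3x³ − 24x² − 192x − 576) + (−11x² − 44x − 528)
  −3x³ − 24x² − 192x − 576 = ((3/11)x + 12/11)(−11x² − 44x − 528) + (0)
Last nonzero remainder: −11x² − 44x − 528. Dividing through by −11 gives the monic gcd x² + 4x + 48.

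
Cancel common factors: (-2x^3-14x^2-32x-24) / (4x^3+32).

(-x^2-5x-6)/(2x^2-4x+8)

By polynomial division,
  -2x^3-14x^2-32x-24 = (-1/2)(4x^3+32) + (-14x^2-32x-8)
  4x^3+32 = (-(2/7)x+32/49)(-14x^2-32x-8) + ((912/49)x+1824/49)
  -14x^2-32x-8 = (-(343/456)x-49/228)((912/49)x+1824/49) + (0)
Last nonzero remainder: (912/49)x+1824/49. Dividing through by 912/49 gives the monic gcd x+2.
Cancel x+2 from numerator and denominator to get the reduced form.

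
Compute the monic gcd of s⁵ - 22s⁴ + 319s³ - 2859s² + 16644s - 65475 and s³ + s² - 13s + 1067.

Repeated division with remainder:
  s⁵ - 22s⁴ + 319s³ - 2859s² + 16644s - 65475 = (s² - 23s + 355)(s³ + s² - 13s + 1067) + (-4580s² + 45800s - 444260)
  s³ + s² - 13s + 1067 = (-(1/4580)s - 11/4580)(-4580s² + 45800s - 444260) + (0)
Last nonzero remainder: -4580s² + 45800s - 444260. Dividing through by -4580 gives the monic gcd s² - 10s + 97.

s² - 10s + 97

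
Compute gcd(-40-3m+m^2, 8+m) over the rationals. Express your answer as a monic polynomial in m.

1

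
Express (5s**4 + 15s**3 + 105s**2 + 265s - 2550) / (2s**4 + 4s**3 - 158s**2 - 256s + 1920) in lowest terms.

Repeated division with remainder:
  5s**4 + 15s**3 + 105s**2 + 265s - 2550 = (5/2)(2s**4 + 4s**3 - 158s**2 - 256s + 1920) + (5s**3 + 500s**2 + 905s - 7350)
  2s**4 + 4s**3 - 158s**2 - 256s + 1920 = ((2/5)s - 196/5)(5s**3 + 500s**2 + 905s - 7350) + (19080s**2 + 38160s - 286200)
  5s**3 + 500s**2 + 905s - 7350 = ((1/3816)s + 49/1908)(19080s**2 + 38160s - 286200) + (0)
Last nonzero remainder: 19080s**2 + 38160s - 286200. Dividing through by 19080 gives the monic gcd s**2 + 2s - 15.
Cancel s**2 + 2s - 15 from numerator and denominator to get the reduced form.

(5s**2 + 5s + 170)/(2s**2 - 128)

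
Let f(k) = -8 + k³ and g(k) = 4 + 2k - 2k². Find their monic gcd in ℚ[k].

-2 + k

By polynomial division,
  k³ - 8 = (-(1/2)k - 1/2)(-2k² + 2k + 4) + (3k - 6)
  -2k² + 2k + 4 = (-(2/3)k - 2/3)(3k - 6) + (0)
Last nonzero remainder: 3k - 6. Dividing through by 3 gives the monic gcd k - 2.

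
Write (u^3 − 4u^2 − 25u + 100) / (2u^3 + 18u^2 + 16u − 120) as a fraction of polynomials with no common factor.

Repeated division with remainder:
  u^3 − 4u^2 − 25u + 100 = (1/2)(2u^3 + 18u^2 + 16u − 120) + (−13u^2 − 33u + 160)
  2u^3 + 18u^2 + 16u − 120 = (−(2/13)u − 168/169)(−13u^2 − 33u + 160) + ((1320/169)u + 6600/169)
  −13u^2 − 33u + 160 = (−(2197/1320)u + 676/165)((1320/169)u + 6600/169) + (0)
Last nonzero remainder: (1320/169)u + 6600/169. Dividing through by 1320/169 gives the monic gcd u + 5.
Cancel u + 5 from numerator and denominator to get the reduced form.

(u^2 − 9u + 20)/(2u^2 + 8u − 24)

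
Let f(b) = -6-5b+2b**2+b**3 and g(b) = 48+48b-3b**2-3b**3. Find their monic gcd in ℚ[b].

Euclidean algorithm in ℚ[b]:
  b**3+2b**2-5b-6 = (-1/3)(-3b**3-3b**2+48b+48) + (b**2+11b+10)
  -3b**3-3b**2+48b+48 = (-3b+30)(b**2+11b+10) + (-252b-252)
  b**2+11b+10 = (-(1/252)b-5/126)(-252b-252) + (0)
Last nonzero remainder: -252b-252. Dividing through by -252 gives the monic gcd b+1.

1+b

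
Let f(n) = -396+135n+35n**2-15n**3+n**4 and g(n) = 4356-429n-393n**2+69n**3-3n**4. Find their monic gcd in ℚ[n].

132-n-12n**2+n**3

Repeated division with remainder:
  n**4-15n**3+35n**2+135n-396 = (-1/3)(-3n**4+69n**3-393n**2-429n+4356) + (8n**3-96n**2-8n+1056)
  -3n**4+69n**3-393n**2-429n+4356 = (-(3/8)n+33/8)(8n**3-96n**2-8n+1056) + (0)
Last nonzero remainder: 8n**3-96n**2-8n+1056. Dividing through by 8 gives the monic gcd n**3-12n**2-n+132.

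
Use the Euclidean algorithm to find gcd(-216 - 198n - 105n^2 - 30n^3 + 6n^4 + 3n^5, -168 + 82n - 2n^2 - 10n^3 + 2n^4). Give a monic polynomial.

Euclidean algorithm in ℚ[n]:
  3n^5 + 6n^4 - 30n^3 - 105n^2 - 198n - 216 = ((3/2)n + 21/2)(2n^4 - 10n^3 - 2n^2 + 82n - 168) + (78n^3 - 207n^2 - 807n + 1548)
  2n^4 - 10n^3 - 2n^2 + 82n - 168 = ((1/39)n - 61/1014)(78n^3 - 207n^2 - 807n + 1548) + ((2109/338)n^2 - (2109/338)n - 12654/169)
  78n^3 - 207n^2 - 807n + 1548 = ((8788/703)n - 14534/703)((2109/338)n^2 - (2109/338)n - 12654/169) + (0)
Last nonzero remainder: (2109/338)n^2 - (2109/338)n - 12654/169. Dividing through by 2109/338 gives the monic gcd n^2 - n - 12.

-12 - n + n^2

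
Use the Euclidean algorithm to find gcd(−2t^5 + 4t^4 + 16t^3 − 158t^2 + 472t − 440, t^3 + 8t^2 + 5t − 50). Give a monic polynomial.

t^2 + 3t − 10

Apply the Euclidean algorithm:
  −2t^5 + 4t^4 + 16t^3 − 158t^2 + 472t − 440 = (−2t^2 + 20t − 134)(t^3 + 8t^2 + 5t − 50) + (714t^2 + 2142t − 7140)
  t^3 + 8t^2 + 5t − 50 = ((1/714)t + 5/714)(714t^2 + 2142t − 7140) + (0)
Last nonzero remainder: 714t^2 + 2142t − 7140. Dividing through by 714 gives the monic gcd t^2 + 3t − 10.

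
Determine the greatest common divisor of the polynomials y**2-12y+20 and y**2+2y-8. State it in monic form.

y-2

Repeated division with remainder:
  y**2-12y+20 = (y**2+2y-8) + (-14y+28)
  y**2+2y-8 = (-(1/14)y-2/7)(-14y+28) + (0)
Last nonzero remainder: -14y+28. Dividing through by -14 gives the monic gcd y-2.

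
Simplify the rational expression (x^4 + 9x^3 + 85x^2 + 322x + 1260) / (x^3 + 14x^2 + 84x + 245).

Euclidean algorithm in ℚ[x]:
  x^4 + 9x^3 + 85x^2 + 322x + 1260 = (x - 5)(x^3 + 14x^2 + 84x + 245) + (71x^2 + 497x + 2485)
  x^3 + 14x^2 + 84x + 245 = ((1/71)x + 7/71)(71x^2 + 497x + 2485) + (0)
Last nonzero remainder: 71x^2 + 497x + 2485. Dividing through by 71 gives the monic gcd x^2 + 7x + 35.
Cancel x^2 + 7x + 35 from numerator and denominator to get the reduced form.

(x^2 + 2x + 36)/(x + 7)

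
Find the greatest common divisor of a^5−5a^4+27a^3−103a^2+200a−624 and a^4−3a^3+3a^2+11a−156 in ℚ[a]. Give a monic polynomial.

By polynomial division,
  a^5−5a^4+27a^3−103a^2+200a−624 = (a−2)(a^4−3a^3+3a^2+11a−156) + (18a^3−108a^2+378a−936)
  a^4−3a^3+3a^2+11a−156 = ((1/18)a+1/6)(18a^3−108a^2+378a−936) + (0)
Last nonzero remainder: 18a^3−108a^2+378a−936. Dividing through by 18 gives the monic gcd a^3−6a^2+21a−52.

a^3−6a^2+21a−52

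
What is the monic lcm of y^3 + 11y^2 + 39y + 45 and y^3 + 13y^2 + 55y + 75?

y^4 + 16y^3 + 94y^2 + 240y + 225

By polynomial division,
  y^3 + 11y^2 + 39y + 45 = (y^3 + 13y^2 + 55y + 75) + (−2y^2 − 16y − 30)
  y^3 + 13y^2 + 55y + 75 = (−(1/2)y − 5/2)(−2y^2 − 16y − 30) + (0)
Last nonzero remainder: −2y^2 − 16y − 30. Dividing through by −2 gives the monic gcd y^2 + 8y + 15.
Then lcm(f, g) = f·g / gcd(f, g); expanding and making the result monic gives the answer.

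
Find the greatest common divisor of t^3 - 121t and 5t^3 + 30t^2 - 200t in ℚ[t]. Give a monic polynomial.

t

By polynomial division,
  t^3 - 121t = (1/5)(5t^3 + 30t^2 - 200t) + (-6t^2 - 81t)
  5t^3 + 30t^2 - 200t = (-(5/6)t + 25/4)(-6t^2 - 81t) + ((1225/4)t)
  -6t^2 - 81t = (-(24/1225)t - 324/1225)((1225/4)t) + (0)
Last nonzero remainder: (1225/4)t. Dividing through by 1225/4 gives the monic gcd t.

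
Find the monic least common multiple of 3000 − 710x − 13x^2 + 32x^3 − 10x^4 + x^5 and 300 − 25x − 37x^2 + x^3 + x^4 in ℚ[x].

Apply the Euclidean algorithm:
  x^5 − 10x^4 + 32x^3 − 13x^2 − 710x + 3000 = (x − 11)(x^4 + x^3 − 37x^2 − 25x + 300) + (80x^3 − 395x^2 − 1285x + 6300)
  x^4 + x^3 − 37x^2 − 25x + 300 = ((1/80)x + 19/256)(80x^3 − 395x^2 − 1285x + 6300) + ((2145/256)x^2 − (2145/256)x − 10725/64)
  80x^3 − 395x^2 − 1285x + 6300 = ((4096/429)x − 5376/143)((2145/256)x^2 − (2145/256)x − 10725/64) + (0)
Last nonzero remainder: (2145/256)x^2 − (2145/256)x − 10725/64. Dividing through by 2145/256 gives the monic gcd x^2 − x − 20.
Then lcm(f, g) = f·g / gcd(f, g); expanding and making the result monic gives the answer.

−45000 + 16650x + 1775x^2 − 1216x^3 + 201x^4 − 3x^5 − 8x^6 + x^7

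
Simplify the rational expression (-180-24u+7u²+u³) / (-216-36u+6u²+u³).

Repeated division with remainder:
  u³+7u²-24u-180 = (u³+6u²-36u-216) + (u²+12u+36)
  u³+6u²-36u-216 = (u-6)(u²+12u+36) + (0)
The last nonzero remainder u²+12u+36 is already monic.
Cancel u²+12u+36 from numerator and denominator to get the reduced form.

(-5+u)/(-6+u)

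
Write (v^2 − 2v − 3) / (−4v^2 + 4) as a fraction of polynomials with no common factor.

By polynomial division,
  v^2 − 2v − 3 = (−1/4)(−4v^2 + 4) + (−2v − 2)
  −4v^2 + 4 = (2v − 2)(−2v − 2) + (0)
Last nonzero remainder: −2v − 2. Dividing through by −2 gives the monic gcd v + 1.
Cancel v + 1 from numerator and denominator to get the reduced form.

(−v + 3)/(4v − 4)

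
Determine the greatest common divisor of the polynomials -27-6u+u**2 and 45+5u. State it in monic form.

By polynomial division,
  u**2-6u-27 = ((1/5)u-3)(5u+45) + (108)
  5u+45 = ((5/108)u+5/12)(108) + (0)
The last nonzero remainder is the constant 108, so the polynomials are coprime and gcd = 1.

1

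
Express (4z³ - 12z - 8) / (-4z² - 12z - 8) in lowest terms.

(-z² + z + 2)/(z + 2)

Repeated division with remainder:
  4z³ - 12z - 8 = (-z + 3)(-4z² - 12z - 8) + (16z + 16)
  -4z² - 12z - 8 = (-(1/4)z - 1/2)(16z + 16) + (0)
Last nonzero remainder: 16z + 16. Dividing through by 16 gives the monic gcd z + 1.
Cancel z + 1 from numerator and denominator to get the reduced form.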